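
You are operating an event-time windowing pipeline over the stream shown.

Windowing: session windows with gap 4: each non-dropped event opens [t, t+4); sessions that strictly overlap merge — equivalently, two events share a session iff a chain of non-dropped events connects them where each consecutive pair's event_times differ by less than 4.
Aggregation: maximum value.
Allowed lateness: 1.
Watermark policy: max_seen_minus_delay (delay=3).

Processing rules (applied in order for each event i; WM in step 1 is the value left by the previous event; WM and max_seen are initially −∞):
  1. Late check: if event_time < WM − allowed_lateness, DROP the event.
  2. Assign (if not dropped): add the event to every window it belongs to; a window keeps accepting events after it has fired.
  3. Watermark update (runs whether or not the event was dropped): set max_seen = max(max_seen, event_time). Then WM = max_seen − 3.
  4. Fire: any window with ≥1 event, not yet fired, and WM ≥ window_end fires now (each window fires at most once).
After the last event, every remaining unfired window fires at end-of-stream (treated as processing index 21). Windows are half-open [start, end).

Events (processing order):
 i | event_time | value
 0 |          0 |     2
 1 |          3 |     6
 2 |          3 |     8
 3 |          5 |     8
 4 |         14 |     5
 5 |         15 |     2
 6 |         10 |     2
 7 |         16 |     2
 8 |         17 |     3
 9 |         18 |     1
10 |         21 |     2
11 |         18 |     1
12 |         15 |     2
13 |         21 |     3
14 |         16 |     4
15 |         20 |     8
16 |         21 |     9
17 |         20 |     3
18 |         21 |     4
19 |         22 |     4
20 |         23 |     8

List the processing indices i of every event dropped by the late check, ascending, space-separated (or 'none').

6 12 14

i=0 t=0 v=2: → [0,4); WM=-3
i=1 t=3 v=6: → [0,7); WM=0
i=2 t=3 v=8: → [0,7); WM=0
i=3 t=5 v=8: → [0,9); WM=2
i=4 t=14 v=5: → [14,18); WM=11
i=5 t=15 v=2: → [14,19); WM=12
i=6 t=10 v=2: DROP (t<12-1); WM=12
i=7 t=16 v=2: → [14,20); WM=13
i=8 t=17 v=3: → [14,21); WM=14
i=9 t=18 v=1: → [14,22); WM=15
i=10 t=21 v=2: → [14,25); WM=18
i=11 t=18 v=1: → [14,25); WM=18
i=12 t=15 v=2: DROP (t<18-1); WM=18
i=13 t=21 v=3: → [14,25); WM=18
i=14 t=16 v=4: DROP (t<18-1); WM=18
i=15 t=20 v=8: → [14,25); WM=18
i=16 t=21 v=9: → [14,25); WM=18
i=17 t=20 v=3: → [14,25); WM=18
i=18 t=21 v=4: → [14,25); WM=18
i=19 t=22 v=4: → [14,26); WM=19
i=20 t=23 v=8: → [14,27); WM=20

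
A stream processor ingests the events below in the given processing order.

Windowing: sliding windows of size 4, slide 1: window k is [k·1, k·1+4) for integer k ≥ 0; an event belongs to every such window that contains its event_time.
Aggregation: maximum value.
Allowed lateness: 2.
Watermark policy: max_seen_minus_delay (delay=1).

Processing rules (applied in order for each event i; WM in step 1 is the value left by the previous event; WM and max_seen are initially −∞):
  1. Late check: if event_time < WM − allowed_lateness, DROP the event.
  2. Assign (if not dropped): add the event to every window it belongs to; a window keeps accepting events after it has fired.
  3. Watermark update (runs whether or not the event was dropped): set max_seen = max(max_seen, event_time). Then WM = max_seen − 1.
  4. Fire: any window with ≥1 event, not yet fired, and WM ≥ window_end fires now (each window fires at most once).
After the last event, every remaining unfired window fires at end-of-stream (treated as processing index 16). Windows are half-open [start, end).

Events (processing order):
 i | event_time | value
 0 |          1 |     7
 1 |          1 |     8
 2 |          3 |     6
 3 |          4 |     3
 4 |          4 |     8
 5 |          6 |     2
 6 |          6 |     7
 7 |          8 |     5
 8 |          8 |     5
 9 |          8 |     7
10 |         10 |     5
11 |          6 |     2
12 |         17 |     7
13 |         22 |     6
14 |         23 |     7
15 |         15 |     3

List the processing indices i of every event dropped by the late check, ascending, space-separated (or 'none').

i=0 t=1 v=7: → [1,5),[0,4); WM=0
i=1 t=1 v=8: → [1,5),[0,4); WM=0
i=2 t=3 v=6: → [3,7),[2,6),[1,5),[0,4); WM=2
i=3 t=4 v=3: → [4,8),[3,7),[2,6),[1,5); WM=3
i=4 t=4 v=8: → [4,8),[3,7),[2,6),[1,5); WM=3
i=5 t=6 v=2: → [6,10),[5,9),[4,8),[3,7); WM=5; [0,4) fires=8 [1,5) fires=8
i=6 t=6 v=7: → [6,10),[5,9),[4,8),[3,7); WM=5
i=7 t=8 v=5: → [8,12),[7,11),[6,10),[5,9); WM=7; [2,6) fires=8 [3,7) fires=8
i=8 t=8 v=5: → [8,12),[7,11),[6,10),[5,9); WM=7
i=9 t=8 v=7: → [8,12),[7,11),[6,10),[5,9); WM=7
i=10 t=10 v=5: → [10,14),[9,13),[8,12),[7,11); WM=9; [4,8) fires=8 [5,9) fires=7
i=11 t=6 v=2: DROP (t<9-2); WM=9
i=12 t=17 v=7: → [17,21),[16,20),[15,19),[14,18); WM=16; [6,10) fires=7 [7,11) fires=7 [8,12) fires=7 [9,13) fires=5 [10,14) fires=5
i=13 t=22 v=6: → [22,26),[21,25),[20,24),[19,23); WM=21; [14,18) fires=7 [15,19) fires=7 [16,20) fires=7 [17,21) fires=7
i=14 t=23 v=7: → [23,27),[22,26),[21,25),[20,24); WM=22
i=15 t=15 v=3: DROP (t<22-2); WM=22

11 15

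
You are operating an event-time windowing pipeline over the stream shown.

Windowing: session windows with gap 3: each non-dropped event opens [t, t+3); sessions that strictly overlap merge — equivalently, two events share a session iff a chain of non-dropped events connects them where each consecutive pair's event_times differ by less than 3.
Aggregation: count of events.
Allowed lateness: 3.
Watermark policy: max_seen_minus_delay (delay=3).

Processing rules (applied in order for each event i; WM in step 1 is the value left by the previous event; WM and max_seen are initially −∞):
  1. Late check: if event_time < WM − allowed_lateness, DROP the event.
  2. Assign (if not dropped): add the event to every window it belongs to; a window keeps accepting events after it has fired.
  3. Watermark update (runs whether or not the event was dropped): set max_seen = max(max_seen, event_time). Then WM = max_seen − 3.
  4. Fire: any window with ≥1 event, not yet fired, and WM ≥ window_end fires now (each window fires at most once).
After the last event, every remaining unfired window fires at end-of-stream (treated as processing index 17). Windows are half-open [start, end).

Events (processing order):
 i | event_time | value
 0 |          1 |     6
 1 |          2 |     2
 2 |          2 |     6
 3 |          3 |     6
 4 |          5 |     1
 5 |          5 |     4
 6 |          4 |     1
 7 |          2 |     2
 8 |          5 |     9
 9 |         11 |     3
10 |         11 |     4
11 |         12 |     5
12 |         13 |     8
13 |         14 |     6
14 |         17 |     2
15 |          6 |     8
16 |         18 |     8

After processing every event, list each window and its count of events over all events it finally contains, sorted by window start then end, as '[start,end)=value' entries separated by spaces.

i=0 t=1 v=6: → [1,4); WM=-2
i=1 t=2 v=2: → [1,5); WM=-1
i=2 t=2 v=6: → [1,5); WM=-1
i=3 t=3 v=6: → [1,6); WM=0
i=4 t=5 v=1: → [1,8); WM=2
i=5 t=5 v=4: → [1,8); WM=2
i=6 t=4 v=1: → [1,8); WM=2
i=7 t=2 v=2: → [1,8); WM=2
i=8 t=5 v=9: → [1,8); WM=2
i=9 t=11 v=3: → [11,14); WM=8
i=10 t=11 v=4: → [11,14); WM=8
i=11 t=12 v=5: → [11,15); WM=9
i=12 t=13 v=8: → [11,16); WM=10
i=13 t=14 v=6: → [11,17); WM=11
i=14 t=17 v=2: → [17,20); WM=14
i=15 t=6 v=8: DROP (t<14-3); WM=14
i=16 t=18 v=8: → [17,21); WM=15

[1,8)=9 [11,17)=5 [17,21)=2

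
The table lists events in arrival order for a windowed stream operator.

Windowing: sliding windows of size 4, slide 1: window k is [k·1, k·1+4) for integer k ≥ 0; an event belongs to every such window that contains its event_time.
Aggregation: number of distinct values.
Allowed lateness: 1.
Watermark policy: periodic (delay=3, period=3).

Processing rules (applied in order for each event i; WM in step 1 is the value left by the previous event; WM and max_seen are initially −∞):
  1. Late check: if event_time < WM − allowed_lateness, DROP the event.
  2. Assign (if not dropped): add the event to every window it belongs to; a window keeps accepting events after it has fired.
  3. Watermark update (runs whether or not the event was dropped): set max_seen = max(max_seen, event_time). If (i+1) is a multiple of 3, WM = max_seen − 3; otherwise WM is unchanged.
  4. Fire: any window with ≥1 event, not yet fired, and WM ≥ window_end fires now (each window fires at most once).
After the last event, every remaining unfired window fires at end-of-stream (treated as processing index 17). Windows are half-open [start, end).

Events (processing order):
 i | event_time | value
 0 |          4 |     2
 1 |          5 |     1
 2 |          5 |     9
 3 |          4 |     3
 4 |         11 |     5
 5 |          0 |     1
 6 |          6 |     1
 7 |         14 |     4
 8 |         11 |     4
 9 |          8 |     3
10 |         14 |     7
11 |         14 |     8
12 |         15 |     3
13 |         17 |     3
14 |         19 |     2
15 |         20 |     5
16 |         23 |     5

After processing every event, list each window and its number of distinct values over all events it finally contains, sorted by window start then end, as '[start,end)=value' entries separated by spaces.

[1,5)=2 [2,6)=4 [3,7)=4 [4,8)=4 [5,9)=2 [8,12)=2 [9,13)=2 [10,14)=2 [11,15)=4 [12,16)=4 [13,17)=4 [14,18)=4 [15,19)=1 [16,20)=2 [17,21)=3 [18,22)=2 [19,23)=2 [20,24)=1 [21,25)=1 [22,26)=1 [23,27)=1

i=0 t=4 v=2: → [4,8),[3,7),[2,6),[1,5); WM=−∞
i=1 t=5 v=1: → [5,9),[4,8),[3,7),[2,6); WM=−∞
i=2 t=5 v=9: → [5,9),[4,8),[3,7),[2,6); WM=2
i=3 t=4 v=3: → [4,8),[3,7),[2,6),[1,5); WM=2
i=4 t=11 v=5: → [11,15),[10,14),[9,13),[8,12); WM=2
i=5 t=0 v=1: DROP (t<2-1); WM=8; [1,5) fires=2 [2,6) fires=4 [3,7) fires=4 [4,8) fires=4
i=6 t=6 v=1: DROP (t<8-1); WM=8
i=7 t=14 v=4: → [14,18),[13,17),[12,16),[11,15); WM=8
i=8 t=11 v=4: → [11,15),[10,14),[9,13),[8,12); WM=11; [5,9) fires=2
i=9 t=8 v=3: DROP (t<11-1); WM=11
i=10 t=14 v=7: → [14,18),[13,17),[12,16),[11,15); WM=11
i=11 t=14 v=8: → [14,18),[13,17),[12,16),[11,15); WM=11
i=12 t=15 v=3: → [15,19),[14,18),[13,17),[12,16); WM=11
i=13 t=17 v=3: → [17,21),[16,20),[15,19),[14,18); WM=11
i=14 t=19 v=2: → [19,23),[18,22),[17,21),[16,20); WM=16; [8,12) fires=2 [9,13) fires=2 [10,14) fires=2 [11,15) fires=4 [12,16) fires=4
i=15 t=20 v=5: → [20,24),[19,23),[18,22),[17,21); WM=16
i=16 t=23 v=5: → [23,27),[22,26),[21,25),[20,24); WM=16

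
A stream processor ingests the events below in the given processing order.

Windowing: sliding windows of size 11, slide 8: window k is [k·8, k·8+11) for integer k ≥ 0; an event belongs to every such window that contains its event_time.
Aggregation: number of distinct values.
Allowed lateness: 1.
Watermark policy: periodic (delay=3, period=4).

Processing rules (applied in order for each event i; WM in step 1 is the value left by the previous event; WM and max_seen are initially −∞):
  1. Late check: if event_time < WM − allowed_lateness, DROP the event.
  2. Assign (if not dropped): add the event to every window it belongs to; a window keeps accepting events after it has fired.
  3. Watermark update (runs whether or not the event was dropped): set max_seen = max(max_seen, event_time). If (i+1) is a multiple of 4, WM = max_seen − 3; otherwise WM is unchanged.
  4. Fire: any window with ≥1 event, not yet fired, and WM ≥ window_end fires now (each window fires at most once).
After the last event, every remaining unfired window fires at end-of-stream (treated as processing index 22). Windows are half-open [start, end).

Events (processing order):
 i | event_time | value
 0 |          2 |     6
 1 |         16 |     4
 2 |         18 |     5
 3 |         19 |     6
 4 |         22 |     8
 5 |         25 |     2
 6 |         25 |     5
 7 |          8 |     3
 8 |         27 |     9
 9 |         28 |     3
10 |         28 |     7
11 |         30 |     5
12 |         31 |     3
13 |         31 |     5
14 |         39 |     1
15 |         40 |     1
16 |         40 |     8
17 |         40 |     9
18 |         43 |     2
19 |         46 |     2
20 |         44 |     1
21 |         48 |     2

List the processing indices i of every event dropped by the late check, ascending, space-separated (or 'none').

i=0 t=2 v=6: → [0,11); WM=−∞
i=1 t=16 v=4: → [16,27),[8,19); WM=−∞
i=2 t=18 v=5: → [16,27),[8,19); WM=−∞
i=3 t=19 v=6: → [16,27); WM=16; [0,11) fires=1
i=4 t=22 v=8: → [16,27); WM=16
i=5 t=25 v=2: → [24,35),[16,27); WM=16
i=6 t=25 v=5: → [24,35),[16,27); WM=16
i=7 t=8 v=3: DROP (t<16-1); WM=22; [8,19) fires=2
i=8 t=27 v=9: → [24,35); WM=22
i=9 t=28 v=3: → [24,35); WM=22
i=10 t=28 v=7: → [24,35); WM=22
i=11 t=30 v=5: → [24,35); WM=27; [16,27) fires=5
i=12 t=31 v=3: → [24,35); WM=27
i=13 t=31 v=5: → [24,35); WM=27
i=14 t=39 v=1: → [32,43); WM=27
i=15 t=40 v=1: → [40,51),[32,43); WM=37; [24,35) fires=5
i=16 t=40 v=8: → [40,51),[32,43); WM=37
i=17 t=40 v=9: → [40,51),[32,43); WM=37
i=18 t=43 v=2: → [40,51); WM=37
i=19 t=46 v=2: → [40,51); WM=43; [32,43) fires=3
i=20 t=44 v=1: → [40,51); WM=43
i=21 t=48 v=2: → [48,59),[40,51); WM=43

7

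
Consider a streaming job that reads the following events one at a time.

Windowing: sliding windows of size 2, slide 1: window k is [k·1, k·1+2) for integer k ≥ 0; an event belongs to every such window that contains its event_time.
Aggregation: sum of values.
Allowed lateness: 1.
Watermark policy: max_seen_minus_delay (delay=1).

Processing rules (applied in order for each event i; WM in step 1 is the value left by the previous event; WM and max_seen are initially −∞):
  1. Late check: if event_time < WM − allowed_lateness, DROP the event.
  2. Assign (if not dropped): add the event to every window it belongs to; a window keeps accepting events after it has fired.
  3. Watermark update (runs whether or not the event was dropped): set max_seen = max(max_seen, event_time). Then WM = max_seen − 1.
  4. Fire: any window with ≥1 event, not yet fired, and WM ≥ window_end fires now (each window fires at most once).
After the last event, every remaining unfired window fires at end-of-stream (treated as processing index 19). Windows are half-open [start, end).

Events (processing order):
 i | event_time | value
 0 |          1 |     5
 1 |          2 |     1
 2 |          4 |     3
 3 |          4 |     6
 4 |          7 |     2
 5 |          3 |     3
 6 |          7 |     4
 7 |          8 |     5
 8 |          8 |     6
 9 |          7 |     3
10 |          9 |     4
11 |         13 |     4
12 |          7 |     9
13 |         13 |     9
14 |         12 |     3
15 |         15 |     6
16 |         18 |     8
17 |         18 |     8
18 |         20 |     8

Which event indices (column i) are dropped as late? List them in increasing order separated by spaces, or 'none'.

i=0 t=1 v=5: → [1,3),[0,2); WM=0
i=1 t=2 v=1: → [2,4),[1,3); WM=1
i=2 t=4 v=3: → [4,6),[3,5); WM=3; [0,2) fires=5 [1,3) fires=6
i=3 t=4 v=6: → [4,6),[3,5); WM=3
i=4 t=7 v=2: → [7,9),[6,8); WM=6; [2,4) fires=1 [3,5) fires=9 [4,6) fires=9
i=5 t=3 v=3: DROP (t<6-1); WM=6
i=6 t=7 v=4: → [7,9),[6,8); WM=6
i=7 t=8 v=5: → [8,10),[7,9); WM=7
i=8 t=8 v=6: → [8,10),[7,9); WM=7
i=9 t=7 v=3: → [7,9),[6,8); WM=7
i=10 t=9 v=4: → [9,11),[8,10); WM=8; [6,8) fires=9
i=11 t=13 v=4: → [13,15),[12,14); WM=12; [7,9) fires=20 [8,10) fires=15 [9,11) fires=4
i=12 t=7 v=9: DROP (t<12-1); WM=12
i=13 t=13 v=9: → [13,15),[12,14); WM=12
i=14 t=12 v=3: → [12,14),[11,13); WM=12
i=15 t=15 v=6: → [15,17),[14,16); WM=14; [11,13) fires=3 [12,14) fires=16
i=16 t=18 v=8: → [18,20),[17,19); WM=17; [13,15) fires=13 [14,16) fires=6 [15,17) fires=6
i=17 t=18 v=8: → [18,20),[17,19); WM=17
i=18 t=20 v=8: → [20,22),[19,21); WM=19; [17,19) fires=16

5 12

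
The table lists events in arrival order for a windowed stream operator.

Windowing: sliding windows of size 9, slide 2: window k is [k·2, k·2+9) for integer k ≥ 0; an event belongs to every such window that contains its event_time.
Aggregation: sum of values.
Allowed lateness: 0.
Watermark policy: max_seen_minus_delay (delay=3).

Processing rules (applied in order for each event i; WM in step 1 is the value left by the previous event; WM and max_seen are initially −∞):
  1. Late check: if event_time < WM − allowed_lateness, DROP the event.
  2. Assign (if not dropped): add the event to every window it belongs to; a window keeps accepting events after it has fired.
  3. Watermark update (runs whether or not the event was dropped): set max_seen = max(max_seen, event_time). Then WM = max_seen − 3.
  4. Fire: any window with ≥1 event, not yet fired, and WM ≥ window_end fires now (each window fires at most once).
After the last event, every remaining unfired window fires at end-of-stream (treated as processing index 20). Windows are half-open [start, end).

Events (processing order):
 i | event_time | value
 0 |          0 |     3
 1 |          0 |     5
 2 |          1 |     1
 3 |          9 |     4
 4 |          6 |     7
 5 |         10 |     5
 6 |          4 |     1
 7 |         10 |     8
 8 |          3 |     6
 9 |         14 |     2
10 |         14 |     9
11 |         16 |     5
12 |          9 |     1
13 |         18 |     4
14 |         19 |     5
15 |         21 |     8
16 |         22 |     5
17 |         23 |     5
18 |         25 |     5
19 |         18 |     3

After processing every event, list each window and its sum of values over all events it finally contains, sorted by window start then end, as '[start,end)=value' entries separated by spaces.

[0,9)=16 [2,11)=24 [4,13)=24 [6,15)=35 [8,17)=33 [10,19)=33 [12,21)=25 [14,23)=38 [16,25)=32 [18,27)=32 [20,29)=23 [22,31)=15 [24,33)=5

i=0 t=0 v=3: → [0,9); WM=-3
i=1 t=0 v=5: → [0,9); WM=-3
i=2 t=1 v=1: → [0,9); WM=-2
i=3 t=9 v=4: → [8,17),[6,15),[4,13),[2,11); WM=6
i=4 t=6 v=7: → [6,15),[4,13),[2,11),[0,9); WM=6
i=5 t=10 v=5: → [10,19),[8,17),[6,15),[4,13),[2,11); WM=7
i=6 t=4 v=1: DROP (t<7-0); WM=7
i=7 t=10 v=8: → [10,19),[8,17),[6,15),[4,13),[2,11); WM=7
i=8 t=3 v=6: DROP (t<7-0); WM=7
i=9 t=14 v=2: → [14,23),[12,21),[10,19),[8,17),[6,15); WM=11; [0,9) fires=16 [2,11) fires=24
i=10 t=14 v=9: → [14,23),[12,21),[10,19),[8,17),[6,15); WM=11
i=11 t=16 v=5: → [16,25),[14,23),[12,21),[10,19),[8,17); WM=13; [4,13) fires=24
i=12 t=9 v=1: DROP (t<13-0); WM=13
i=13 t=18 v=4: → [18,27),[16,25),[14,23),[12,21),[10,19); WM=15; [6,15) fires=35
i=14 t=19 v=5: → [18,27),[16,25),[14,23),[12,21); WM=16
i=15 t=21 v=8: → [20,29),[18,27),[16,25),[14,23); WM=18; [8,17) fires=33
i=16 t=22 v=5: → [22,31),[20,29),[18,27),[16,25),[14,23); WM=19; [10,19) fires=33
i=17 t=23 v=5: → [22,31),[20,29),[18,27),[16,25); WM=20
i=18 t=25 v=5: → [24,33),[22,31),[20,29),[18,27); WM=22; [12,21) fires=25
i=19 t=18 v=3: DROP (t<22-0); WM=22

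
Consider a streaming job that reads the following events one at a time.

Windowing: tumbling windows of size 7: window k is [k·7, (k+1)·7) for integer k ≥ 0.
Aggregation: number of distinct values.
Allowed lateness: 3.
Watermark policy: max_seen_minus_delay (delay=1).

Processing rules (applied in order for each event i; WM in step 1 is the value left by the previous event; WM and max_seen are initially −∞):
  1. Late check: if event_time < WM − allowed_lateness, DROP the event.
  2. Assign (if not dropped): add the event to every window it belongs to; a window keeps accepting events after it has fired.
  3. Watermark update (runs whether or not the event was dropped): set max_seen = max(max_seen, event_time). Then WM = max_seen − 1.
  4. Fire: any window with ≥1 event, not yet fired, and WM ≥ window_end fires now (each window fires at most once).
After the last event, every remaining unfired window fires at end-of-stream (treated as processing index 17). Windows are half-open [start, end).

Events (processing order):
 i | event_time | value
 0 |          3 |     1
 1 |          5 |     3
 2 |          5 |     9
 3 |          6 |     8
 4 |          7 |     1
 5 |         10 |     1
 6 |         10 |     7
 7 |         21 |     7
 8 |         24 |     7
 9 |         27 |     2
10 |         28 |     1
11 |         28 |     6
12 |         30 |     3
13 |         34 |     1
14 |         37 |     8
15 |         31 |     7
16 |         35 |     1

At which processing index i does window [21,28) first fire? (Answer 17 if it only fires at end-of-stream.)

i=0 t=3 v=1: → [0,7); WM=2
i=1 t=5 v=3: → [0,7); WM=4
i=2 t=5 v=9: → [0,7); WM=4
i=3 t=6 v=8: → [0,7); WM=5
i=4 t=7 v=1: → [7,14); WM=6
i=5 t=10 v=1: → [7,14); WM=9; [0,7) fires=4
i=6 t=10 v=7: → [7,14); WM=9
i=7 t=21 v=7: → [21,28); WM=20; [7,14) fires=2
i=8 t=24 v=7: → [21,28); WM=23
i=9 t=27 v=2: → [21,28); WM=26
i=10 t=28 v=1: → [28,35); WM=27
i=11 t=28 v=6: → [28,35); WM=27
i=12 t=30 v=3: → [28,35); WM=29; [21,28) fires=2
i=13 t=34 v=1: → [28,35); WM=33
i=14 t=37 v=8: → [35,42); WM=36; [28,35) fires=3
i=15 t=31 v=7: DROP (t<36-3); WM=36
i=16 t=35 v=1: → [35,42); WM=36

12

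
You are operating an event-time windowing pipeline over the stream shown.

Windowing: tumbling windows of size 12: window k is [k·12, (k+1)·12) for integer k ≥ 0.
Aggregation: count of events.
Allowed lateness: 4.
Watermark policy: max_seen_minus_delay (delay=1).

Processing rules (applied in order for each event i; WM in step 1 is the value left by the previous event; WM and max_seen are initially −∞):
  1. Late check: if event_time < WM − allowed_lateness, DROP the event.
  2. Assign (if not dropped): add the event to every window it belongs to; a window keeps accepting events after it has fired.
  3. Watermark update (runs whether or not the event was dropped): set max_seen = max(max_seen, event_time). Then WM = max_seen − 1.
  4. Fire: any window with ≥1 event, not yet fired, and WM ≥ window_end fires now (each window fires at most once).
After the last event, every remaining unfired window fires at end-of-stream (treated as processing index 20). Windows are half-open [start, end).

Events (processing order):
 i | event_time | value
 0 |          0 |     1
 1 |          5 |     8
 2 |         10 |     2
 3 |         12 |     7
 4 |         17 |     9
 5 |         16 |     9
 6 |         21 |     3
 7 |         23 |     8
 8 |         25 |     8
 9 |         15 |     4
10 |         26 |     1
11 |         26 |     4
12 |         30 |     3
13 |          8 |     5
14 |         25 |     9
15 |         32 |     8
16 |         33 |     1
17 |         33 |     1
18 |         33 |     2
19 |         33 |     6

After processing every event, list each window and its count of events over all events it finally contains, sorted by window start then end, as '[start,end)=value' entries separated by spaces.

i=0 t=0 v=1: → [0,12); WM=-1
i=1 t=5 v=8: → [0,12); WM=4
i=2 t=10 v=2: → [0,12); WM=9
i=3 t=12 v=7: → [12,24); WM=11
i=4 t=17 v=9: → [12,24); WM=16; [0,12) fires=3
i=5 t=16 v=9: → [12,24); WM=16
i=6 t=21 v=3: → [12,24); WM=20
i=7 t=23 v=8: → [12,24); WM=22
i=8 t=25 v=8: → [24,36); WM=24; [12,24) fires=5
i=9 t=15 v=4: DROP (t<24-4); WM=24
i=10 t=26 v=1: → [24,36); WM=25
i=11 t=26 v=4: → [24,36); WM=25
i=12 t=30 v=3: → [24,36); WM=29
i=13 t=8 v=5: DROP (t<29-4); WM=29
i=14 t=25 v=9: → [24,36); WM=29
i=15 t=32 v=8: → [24,36); WM=31
i=16 t=33 v=1: → [24,36); WM=32
i=17 t=33 v=1: → [24,36); WM=32
i=18 t=33 v=2: → [24,36); WM=32
i=19 t=33 v=6: → [24,36); WM=32

[0,12)=3 [12,24)=5 [24,36)=10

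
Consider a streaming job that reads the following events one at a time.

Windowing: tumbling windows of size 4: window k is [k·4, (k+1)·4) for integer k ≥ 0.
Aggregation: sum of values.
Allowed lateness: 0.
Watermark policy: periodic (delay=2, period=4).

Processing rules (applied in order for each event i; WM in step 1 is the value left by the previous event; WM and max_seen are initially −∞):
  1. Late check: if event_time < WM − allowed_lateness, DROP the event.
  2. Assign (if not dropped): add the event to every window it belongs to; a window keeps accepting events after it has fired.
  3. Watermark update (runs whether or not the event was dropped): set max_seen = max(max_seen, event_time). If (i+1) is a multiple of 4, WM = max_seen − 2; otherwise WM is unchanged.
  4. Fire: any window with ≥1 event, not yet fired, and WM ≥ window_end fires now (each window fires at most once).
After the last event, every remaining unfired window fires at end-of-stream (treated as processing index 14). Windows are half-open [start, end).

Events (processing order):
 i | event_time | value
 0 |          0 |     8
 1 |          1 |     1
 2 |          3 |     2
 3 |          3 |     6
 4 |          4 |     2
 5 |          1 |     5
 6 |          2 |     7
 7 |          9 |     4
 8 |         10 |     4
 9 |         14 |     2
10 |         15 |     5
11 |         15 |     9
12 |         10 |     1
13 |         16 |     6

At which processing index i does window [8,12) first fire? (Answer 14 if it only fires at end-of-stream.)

11

i=0 t=0 v=8: → [0,4); WM=−∞
i=1 t=1 v=1: → [0,4); WM=−∞
i=2 t=3 v=2: → [0,4); WM=−∞
i=3 t=3 v=6: → [0,4); WM=1
i=4 t=4 v=2: → [4,8); WM=1
i=5 t=1 v=5: → [0,4); WM=1
i=6 t=2 v=7: → [0,4); WM=1
i=7 t=9 v=4: → [8,12); WM=7; [0,4) fires=29
i=8 t=10 v=4: → [8,12); WM=7
i=9 t=14 v=2: → [12,16); WM=7
i=10 t=15 v=5: → [12,16); WM=7
i=11 t=15 v=9: → [12,16); WM=13; [4,8) fires=2 [8,12) fires=8
i=12 t=10 v=1: DROP (t<13-0); WM=13
i=13 t=16 v=6: → [16,20); WM=13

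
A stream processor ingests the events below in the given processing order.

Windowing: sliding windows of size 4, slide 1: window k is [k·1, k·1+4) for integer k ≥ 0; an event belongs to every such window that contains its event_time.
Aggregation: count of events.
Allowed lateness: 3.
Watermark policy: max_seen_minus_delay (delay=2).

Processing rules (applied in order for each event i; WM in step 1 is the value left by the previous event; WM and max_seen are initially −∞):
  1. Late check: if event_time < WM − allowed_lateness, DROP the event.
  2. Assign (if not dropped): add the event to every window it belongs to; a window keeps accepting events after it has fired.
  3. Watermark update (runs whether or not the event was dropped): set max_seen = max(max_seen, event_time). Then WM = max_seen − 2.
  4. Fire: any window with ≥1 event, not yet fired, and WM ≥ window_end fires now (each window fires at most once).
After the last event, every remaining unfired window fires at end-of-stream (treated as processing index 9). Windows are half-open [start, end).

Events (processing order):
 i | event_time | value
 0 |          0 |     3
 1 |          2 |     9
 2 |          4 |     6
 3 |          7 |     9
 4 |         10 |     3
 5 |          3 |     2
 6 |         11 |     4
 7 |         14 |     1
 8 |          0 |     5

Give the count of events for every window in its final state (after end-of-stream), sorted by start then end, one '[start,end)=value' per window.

i=0 t=0 v=3: → [0,4); WM=-2
i=1 t=2 v=9: → [2,6),[1,5),[0,4); WM=0
i=2 t=4 v=6: → [4,8),[3,7),[2,6),[1,5); WM=2
i=3 t=7 v=9: → [7,11),[6,10),[5,9),[4,8); WM=5; [0,4) fires=2 [1,5) fires=2
i=4 t=10 v=3: → [10,14),[9,13),[8,12),[7,11); WM=8; [2,6) fires=2 [3,7) fires=1 [4,8) fires=2
i=5 t=3 v=2: DROP (t<8-3); WM=8
i=6 t=11 v=4: → [11,15),[10,14),[9,13),[8,12); WM=9; [5,9) fires=1
i=7 t=14 v=1: → [14,18),[13,17),[12,16),[11,15); WM=12; [6,10) fires=1 [7,11) fires=2 [8,12) fires=2
i=8 t=0 v=5: DROP (t<12-3); WM=12

[0,4)=2 [1,5)=2 [2,6)=2 [3,7)=1 [4,8)=2 [5,9)=1 [6,10)=1 [7,11)=2 [8,12)=2 [9,13)=2 [10,14)=2 [11,15)=2 [12,16)=1 [13,17)=1 [14,18)=1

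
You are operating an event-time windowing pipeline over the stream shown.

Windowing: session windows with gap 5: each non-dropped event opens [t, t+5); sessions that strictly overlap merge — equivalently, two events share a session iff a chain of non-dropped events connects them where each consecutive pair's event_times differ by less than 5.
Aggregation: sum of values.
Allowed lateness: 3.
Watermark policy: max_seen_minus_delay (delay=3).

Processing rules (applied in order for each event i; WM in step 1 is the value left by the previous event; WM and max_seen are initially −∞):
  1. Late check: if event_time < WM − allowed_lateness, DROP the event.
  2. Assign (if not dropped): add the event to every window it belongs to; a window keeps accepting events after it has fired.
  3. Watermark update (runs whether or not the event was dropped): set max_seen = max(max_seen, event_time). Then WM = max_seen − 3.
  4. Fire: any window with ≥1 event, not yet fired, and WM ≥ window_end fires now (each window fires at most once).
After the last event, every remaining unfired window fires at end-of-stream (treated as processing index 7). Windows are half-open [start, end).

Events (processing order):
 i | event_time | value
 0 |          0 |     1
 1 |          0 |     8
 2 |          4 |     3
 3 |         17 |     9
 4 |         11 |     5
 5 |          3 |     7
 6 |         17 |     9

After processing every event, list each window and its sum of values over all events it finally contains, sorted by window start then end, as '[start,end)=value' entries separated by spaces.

[0,9)=12 [11,16)=5 [17,22)=18

i=0 t=0 v=1: → [0,5); WM=-3
i=1 t=0 v=8: → [0,5); WM=-3
i=2 t=4 v=3: → [0,9); WM=1
i=3 t=17 v=9: → [17,22); WM=14
i=4 t=11 v=5: → [11,16); WM=14
i=5 t=3 v=7: DROP (t<14-3); WM=14
i=6 t=17 v=9: → [17,22); WM=14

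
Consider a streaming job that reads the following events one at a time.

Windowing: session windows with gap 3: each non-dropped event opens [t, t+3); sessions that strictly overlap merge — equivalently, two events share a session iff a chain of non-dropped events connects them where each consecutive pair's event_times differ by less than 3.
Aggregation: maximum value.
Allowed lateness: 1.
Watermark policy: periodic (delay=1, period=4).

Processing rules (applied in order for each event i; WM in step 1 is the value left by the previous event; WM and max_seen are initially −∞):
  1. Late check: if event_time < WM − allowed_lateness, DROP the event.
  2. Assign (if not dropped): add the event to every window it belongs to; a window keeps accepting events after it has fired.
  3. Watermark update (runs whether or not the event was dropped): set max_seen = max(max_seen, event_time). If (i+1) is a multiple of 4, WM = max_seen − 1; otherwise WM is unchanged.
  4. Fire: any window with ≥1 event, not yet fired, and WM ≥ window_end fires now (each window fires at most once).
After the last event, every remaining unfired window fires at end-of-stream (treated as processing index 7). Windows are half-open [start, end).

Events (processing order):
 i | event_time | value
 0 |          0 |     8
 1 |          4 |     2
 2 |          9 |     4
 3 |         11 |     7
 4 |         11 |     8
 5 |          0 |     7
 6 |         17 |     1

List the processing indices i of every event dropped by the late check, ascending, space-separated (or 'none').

i=0 t=0 v=8: → [0,3); WM=−∞
i=1 t=4 v=2: → [4,7); WM=−∞
i=2 t=9 v=4: → [9,12); WM=−∞
i=3 t=11 v=7: → [9,14); WM=10
i=4 t=11 v=8: → [9,14); WM=10
i=5 t=0 v=7: DROP (t<10-1); WM=10
i=6 t=17 v=1: → [17,20); WM=10

5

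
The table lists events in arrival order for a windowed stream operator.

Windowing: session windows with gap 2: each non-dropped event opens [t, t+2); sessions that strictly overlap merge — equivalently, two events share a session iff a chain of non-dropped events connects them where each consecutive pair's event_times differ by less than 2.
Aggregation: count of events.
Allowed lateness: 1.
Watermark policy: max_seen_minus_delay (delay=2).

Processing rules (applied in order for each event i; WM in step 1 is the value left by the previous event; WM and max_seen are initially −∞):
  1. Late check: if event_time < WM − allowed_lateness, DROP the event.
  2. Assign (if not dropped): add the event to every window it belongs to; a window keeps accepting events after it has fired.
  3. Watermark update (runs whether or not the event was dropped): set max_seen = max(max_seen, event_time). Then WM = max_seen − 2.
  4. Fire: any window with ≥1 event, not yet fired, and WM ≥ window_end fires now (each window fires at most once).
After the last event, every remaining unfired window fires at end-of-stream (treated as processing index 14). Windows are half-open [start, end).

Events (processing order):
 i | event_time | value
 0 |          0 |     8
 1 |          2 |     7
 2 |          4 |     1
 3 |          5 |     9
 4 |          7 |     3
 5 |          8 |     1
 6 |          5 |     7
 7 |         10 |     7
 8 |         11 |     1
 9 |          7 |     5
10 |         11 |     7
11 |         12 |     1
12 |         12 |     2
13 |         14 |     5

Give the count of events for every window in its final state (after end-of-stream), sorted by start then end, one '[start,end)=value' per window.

i=0 t=0 v=8: → [0,2); WM=-2
i=1 t=2 v=7: → [2,4); WM=0
i=2 t=4 v=1: → [4,6); WM=2
i=3 t=5 v=9: → [4,7); WM=3
i=4 t=7 v=3: → [7,9); WM=5
i=5 t=8 v=1: → [7,10); WM=6
i=6 t=5 v=7: → [4,7); WM=6
i=7 t=10 v=7: → [10,12); WM=8
i=8 t=11 v=1: → [10,13); WM=9
i=9 t=7 v=5: DROP (t<9-1); WM=9
i=10 t=11 v=7: → [10,13); WM=9
i=11 t=12 v=1: → [10,14); WM=10
i=12 t=12 v=2: → [10,14); WM=10
i=13 t=14 v=5: → [14,16); WM=12

[0,2)=1 [2,4)=1 [4,7)=3 [7,10)=2 [10,14)=5 [14,16)=1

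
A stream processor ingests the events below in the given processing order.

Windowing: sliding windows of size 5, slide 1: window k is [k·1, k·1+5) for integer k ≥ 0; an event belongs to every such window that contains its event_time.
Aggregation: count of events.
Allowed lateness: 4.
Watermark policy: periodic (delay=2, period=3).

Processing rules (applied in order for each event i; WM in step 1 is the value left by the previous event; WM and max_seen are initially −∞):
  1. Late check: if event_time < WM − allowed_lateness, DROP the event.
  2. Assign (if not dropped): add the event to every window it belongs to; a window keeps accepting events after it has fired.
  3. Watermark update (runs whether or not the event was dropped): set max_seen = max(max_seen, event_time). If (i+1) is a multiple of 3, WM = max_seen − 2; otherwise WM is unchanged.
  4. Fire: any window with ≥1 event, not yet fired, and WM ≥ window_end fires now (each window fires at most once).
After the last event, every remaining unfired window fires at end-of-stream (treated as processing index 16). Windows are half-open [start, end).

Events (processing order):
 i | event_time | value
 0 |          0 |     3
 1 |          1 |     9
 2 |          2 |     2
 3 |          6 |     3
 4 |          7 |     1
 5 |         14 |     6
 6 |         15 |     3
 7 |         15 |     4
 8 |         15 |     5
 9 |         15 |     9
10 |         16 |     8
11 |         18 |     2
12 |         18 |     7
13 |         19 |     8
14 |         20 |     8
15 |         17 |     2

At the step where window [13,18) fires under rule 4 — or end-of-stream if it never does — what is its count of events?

i=0 t=0 v=3: → [0,5); WM=−∞
i=1 t=1 v=9: → [1,6),[0,5); WM=−∞
i=2 t=2 v=2: → [2,7),[1,6),[0,5); WM=0
i=3 t=6 v=3: → [6,11),[5,10),[4,9),[3,8),[2,7); WM=0
i=4 t=7 v=1: → [7,12),[6,11),[5,10),[4,9),[3,8); WM=0
i=5 t=14 v=6: → [14,19),[13,18),[12,17),[11,16),[10,15); WM=12; [0,5) fires=3 [1,6) fires=2 [2,7) fires=2 [3,8) fires=2 [4,9) fires=2 [5,10) fires=2 [6,11) fires=2 [7,12) fires=1
i=6 t=15 v=3: → [15,20),[14,19),[13,18),[12,17),[11,16); WM=12
i=7 t=15 v=4: → [15,20),[14,19),[13,18),[12,17),[11,16); WM=12
i=8 t=15 v=5: → [15,20),[14,19),[13,18),[12,17),[11,16); WM=13
i=9 t=15 v=9: → [15,20),[14,19),[13,18),[12,17),[11,16); WM=13
i=10 t=16 v=8: → [16,21),[15,20),[14,19),[13,18),[12,17); WM=13
i=11 t=18 v=2: → [18,23),[17,22),[16,21),[15,20),[14,19); WM=16; [10,15) fires=1 [11,16) fires=5
i=12 t=18 v=7: → [18,23),[17,22),[16,21),[15,20),[14,19); WM=16
i=13 t=19 v=8: → [19,24),[18,23),[17,22),[16,21),[15,20); WM=16
i=14 t=20 v=8: → [20,25),[19,24),[18,23),[17,22),[16,21); WM=18; [12,17) fires=6 [13,18) fires=6
i=15 t=17 v=2: → [17,22),[16,21),[15,20),[14,19),[13,18); WM=18

6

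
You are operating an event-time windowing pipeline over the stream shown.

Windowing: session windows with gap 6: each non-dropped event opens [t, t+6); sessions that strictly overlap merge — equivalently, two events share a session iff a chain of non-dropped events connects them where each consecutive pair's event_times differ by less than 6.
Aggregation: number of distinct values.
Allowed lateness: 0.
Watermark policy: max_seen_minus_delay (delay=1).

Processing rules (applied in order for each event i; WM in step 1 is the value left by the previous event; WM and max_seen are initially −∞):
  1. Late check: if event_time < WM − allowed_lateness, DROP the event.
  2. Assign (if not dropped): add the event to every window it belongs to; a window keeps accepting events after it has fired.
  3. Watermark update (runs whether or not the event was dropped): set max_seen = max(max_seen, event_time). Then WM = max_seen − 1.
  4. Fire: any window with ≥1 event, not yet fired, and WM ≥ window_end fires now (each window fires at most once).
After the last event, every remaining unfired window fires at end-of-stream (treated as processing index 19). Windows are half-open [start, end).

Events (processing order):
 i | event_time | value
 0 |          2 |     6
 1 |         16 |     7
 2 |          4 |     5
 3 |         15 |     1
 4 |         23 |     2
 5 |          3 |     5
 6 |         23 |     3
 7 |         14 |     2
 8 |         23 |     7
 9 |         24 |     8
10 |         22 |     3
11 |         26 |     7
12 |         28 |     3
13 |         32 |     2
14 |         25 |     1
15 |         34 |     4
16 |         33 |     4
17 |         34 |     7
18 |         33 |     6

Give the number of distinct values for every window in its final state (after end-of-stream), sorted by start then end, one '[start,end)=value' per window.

i=0 t=2 v=6: → [2,8); WM=1
i=1 t=16 v=7: → [16,22); WM=15
i=2 t=4 v=5: DROP (t<15-0); WM=15
i=3 t=15 v=1: → [15,22); WM=15
i=4 t=23 v=2: → [23,29); WM=22
i=5 t=3 v=5: DROP (t<22-0); WM=22
i=6 t=23 v=3: → [23,29); WM=22
i=7 t=14 v=2: DROP (t<22-0); WM=22
i=8 t=23 v=7: → [23,29); WM=22
i=9 t=24 v=8: → [23,30); WM=23
i=10 t=22 v=3: DROP (t<23-0); WM=23
i=11 t=26 v=7: → [23,32); WM=25
i=12 t=28 v=3: → [23,34); WM=27
i=13 t=32 v=2: → [23,38); WM=31
i=14 t=25 v=1: DROP (t<31-0); WM=31
i=15 t=34 v=4: → [23,40); WM=33
i=16 t=33 v=4: → [23,40); WM=33
i=17 t=34 v=7: → [23,40); WM=33
i=18 t=33 v=6: → [23,40); WM=33

[2,8)=1 [15,22)=2 [23,40)=6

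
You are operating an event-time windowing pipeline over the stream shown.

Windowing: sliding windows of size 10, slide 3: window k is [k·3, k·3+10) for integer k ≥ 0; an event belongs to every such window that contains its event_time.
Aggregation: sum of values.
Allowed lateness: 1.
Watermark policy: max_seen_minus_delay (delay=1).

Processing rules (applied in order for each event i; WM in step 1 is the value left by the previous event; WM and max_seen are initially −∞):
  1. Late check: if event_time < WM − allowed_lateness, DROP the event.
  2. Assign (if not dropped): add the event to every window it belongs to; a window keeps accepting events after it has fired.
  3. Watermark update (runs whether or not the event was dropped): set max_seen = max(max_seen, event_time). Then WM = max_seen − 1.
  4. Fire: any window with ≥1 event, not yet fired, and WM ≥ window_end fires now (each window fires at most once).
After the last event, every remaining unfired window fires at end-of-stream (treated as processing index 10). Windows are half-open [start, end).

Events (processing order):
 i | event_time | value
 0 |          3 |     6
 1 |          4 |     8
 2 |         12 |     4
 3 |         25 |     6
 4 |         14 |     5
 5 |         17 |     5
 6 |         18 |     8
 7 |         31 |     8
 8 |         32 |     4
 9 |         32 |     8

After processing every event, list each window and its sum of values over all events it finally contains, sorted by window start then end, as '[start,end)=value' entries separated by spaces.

[0,10)=14 [3,13)=18 [6,16)=4 [9,19)=4 [12,22)=4 [18,28)=6 [21,31)=6 [24,34)=26 [27,37)=20 [30,40)=20

i=0 t=3 v=6: → [3,13),[0,10); WM=2
i=1 t=4 v=8: → [3,13),[0,10); WM=3
i=2 t=12 v=4: → [12,22),[9,19),[6,16),[3,13); WM=11; [0,10) fires=14
i=3 t=25 v=6: → [24,34),[21,31),[18,28); WM=24; [3,13) fires=18 [6,16) fires=4 [9,19) fires=4 [12,22) fires=4
i=4 t=14 v=5: DROP (t<24-1); WM=24
i=5 t=17 v=5: DROP (t<24-1); WM=24
i=6 t=18 v=8: DROP (t<24-1); WM=24
i=7 t=31 v=8: → [30,40),[27,37),[24,34); WM=30; [18,28) fires=6
i=8 t=32 v=4: → [30,40),[27,37),[24,34); WM=31; [21,31) fires=6
i=9 t=32 v=8: → [30,40),[27,37),[24,34); WM=31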